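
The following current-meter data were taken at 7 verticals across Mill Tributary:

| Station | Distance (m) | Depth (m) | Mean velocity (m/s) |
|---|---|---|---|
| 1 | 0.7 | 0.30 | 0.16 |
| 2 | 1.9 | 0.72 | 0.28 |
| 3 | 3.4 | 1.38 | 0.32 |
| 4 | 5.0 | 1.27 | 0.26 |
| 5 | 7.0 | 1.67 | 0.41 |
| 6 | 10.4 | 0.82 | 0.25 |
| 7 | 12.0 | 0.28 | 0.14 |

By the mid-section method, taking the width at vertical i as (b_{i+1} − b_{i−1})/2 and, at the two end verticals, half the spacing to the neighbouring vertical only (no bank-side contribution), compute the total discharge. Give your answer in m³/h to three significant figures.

w_1 = (1.9 − 0.7)/2 = 0.6 m; q_1 = 0.16 × 0.30 × 0.6 = 0.02880 m³/s
w_2 = (3.4 − 0.7)/2 = 1.35 m; q_2 = 0.28 × 0.72 × 1.35 = 0.2722 m³/s
w_3 = (5.0 − 1.9)/2 = 1.55 m; q_3 = 0.32 × 1.38 × 1.55 = 0.6845 m³/s
w_4 = (7.0 − 3.4)/2 = 1.8 m; q_4 = 0.26 × 1.27 × 1.8 = 0.5944 m³/s
w_5 = (10.4 − 5.0)/2 = 2.7 m; q_5 = 0.41 × 1.67 × 2.7 = 1.849 m³/s
w_6 = (12.0 − 7.0)/2 = 2.5 m; q_6 = 0.25 × 0.82 × 2.5 = 0.5125 m³/s
w_7 = (12.0 − 10.4)/2 = 0.8 m; q_7 = 0.14 × 0.28 × 0.8 = 0.03136 m³/s
Q = Σ qᵢ = 3.972 m³/s
= 3.972 × 3600 = 14300 m³/h

14300 m³/h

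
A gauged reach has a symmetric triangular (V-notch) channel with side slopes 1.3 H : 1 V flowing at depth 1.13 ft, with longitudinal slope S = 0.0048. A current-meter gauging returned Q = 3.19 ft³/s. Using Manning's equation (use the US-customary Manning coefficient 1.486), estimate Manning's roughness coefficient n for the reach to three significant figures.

A = z·y² = 1.3×1.13² = 1.660 ft²
P = 2y√(1+z²) = 2×1.13×√(1+1.3²) = 3.707 ft
R = A/P = 1.660/3.707 = 0.4478 ft
n = (1.486/Q)·A·R^(2/3)·S^(1/2) = (1.486/3.19) × 1.660 × 0.5853 × 0.06928 = 0.03136

0.0314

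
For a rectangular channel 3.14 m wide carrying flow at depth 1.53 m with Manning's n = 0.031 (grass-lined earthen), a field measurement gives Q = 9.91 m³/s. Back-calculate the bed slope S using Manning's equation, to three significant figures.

0.00575

A = b·y = 3.14 × 1.53 = 4.804 m²
P = b + 2y = 3.14 + 2×1.53 = 6.200 m
R = A/P = 4.804/6.200 = 0.7749 m
S = (Q·n / (1·A·R^(2/3)))² = (9.91×0.031 / (1×4.804×0.8436))² = 0.005745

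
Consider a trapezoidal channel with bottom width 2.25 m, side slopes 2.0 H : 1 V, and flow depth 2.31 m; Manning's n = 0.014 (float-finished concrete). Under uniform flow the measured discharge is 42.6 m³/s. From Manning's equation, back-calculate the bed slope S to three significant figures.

0.00104

A = (b + z·y)·y = (2.25 + 2.0×2.31)×2.31 = 15.87 m²
P = b + 2y√(1+z²) = 2.25 + 2×2.31×√(1+2.0²) = 12.58 m
R = A/P = 15.87/12.58 = 1.261 m
S = (Q·n / (1·A·R^(2/3)))² = (42.6×0.014 / (1×15.87×1.167))² = 0.001036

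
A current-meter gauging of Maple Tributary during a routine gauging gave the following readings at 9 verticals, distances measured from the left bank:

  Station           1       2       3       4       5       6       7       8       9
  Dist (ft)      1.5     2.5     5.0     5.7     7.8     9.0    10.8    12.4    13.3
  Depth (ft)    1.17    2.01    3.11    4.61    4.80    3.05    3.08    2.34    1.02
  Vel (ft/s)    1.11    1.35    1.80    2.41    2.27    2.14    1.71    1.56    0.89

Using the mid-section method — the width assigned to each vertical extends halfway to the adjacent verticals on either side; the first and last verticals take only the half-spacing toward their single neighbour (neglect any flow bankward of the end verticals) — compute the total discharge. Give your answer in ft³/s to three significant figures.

w_1 = (2.5 − 1.5)/2 = 0.5 ft; q_1 = 1.11 × 1.17 × 0.5 = 0.6494 ft³/s
w_2 = (5.0 − 1.5)/2 = 1.75 ft; q_2 = 1.35 × 2.01 × 1.75 = 4.749 ft³/s
w_3 = (5.7 − 2.5)/2 = 1.6 ft; q_3 = 1.80 × 3.11 × 1.6 = 8.957 ft³/s
w_4 = (7.8 − 5.0)/2 = 1.4 ft; q_4 = 2.41 × 4.61 × 1.4 = 15.55 ft³/s
w_5 = (9.0 − 5.7)/2 = 1.65 ft; q_5 = 2.27 × 4.80 × 1.65 = 17.98 ft³/s
w_6 = (10.8 − 7.8)/2 = 1.5 ft; q_6 = 2.14 × 3.05 × 1.5 = 9.791 ft³/s
w_7 = (12.4 − 9.0)/2 = 1.7 ft; q_7 = 1.71 × 3.08 × 1.7 = 8.954 ft³/s
w_8 = (13.3 − 10.8)/2 = 1.25 ft; q_8 = 1.56 × 2.34 × 1.25 = 4.563 ft³/s
w_9 = (13.3 − 12.4)/2 = 0.45 ft; q_9 = 0.89 × 1.02 × 0.45 = 0.4085 ft³/s
Q = Σ qᵢ = 71.60 ft³/s

71.6 ft³/s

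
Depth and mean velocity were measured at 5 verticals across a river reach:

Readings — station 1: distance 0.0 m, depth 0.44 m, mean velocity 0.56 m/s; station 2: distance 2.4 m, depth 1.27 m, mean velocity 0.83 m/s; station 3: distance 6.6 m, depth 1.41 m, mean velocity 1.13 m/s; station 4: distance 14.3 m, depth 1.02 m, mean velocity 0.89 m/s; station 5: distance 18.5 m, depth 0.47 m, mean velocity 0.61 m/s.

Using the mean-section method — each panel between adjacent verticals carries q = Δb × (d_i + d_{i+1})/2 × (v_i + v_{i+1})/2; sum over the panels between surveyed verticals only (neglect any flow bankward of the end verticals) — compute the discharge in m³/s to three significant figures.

18.7 m³/s

Panel 1-2: Δb = 2.4 m, d̄ = (0.44+1.27)/2 = 0.855, v̄ = (0.56+0.83)/2 = 0.695 → q = 2.4×0.855×0.695 = 1.426 m³/s
Panel 2-3: Δb = 4.2 m, d̄ = (1.27+1.41)/2 = 1.34, v̄ = (0.83+1.13)/2 = 0.98 → q = 4.2×1.34×0.98 = 5.515 m³/s
Panel 3-4: Δb = 7.7 m, d̄ = (1.41+1.02)/2 = 1.215, v̄ = (1.13+0.89)/2 = 1.01 → q = 7.7×1.215×1.01 = 9.449 m³/s
Panel 4-5: Δb = 4.2 m, d̄ = (1.02+0.47)/2 = 0.745, v̄ = (0.89+0.61)/2 = 0.75 → q = 4.2×0.745×0.75 = 2.347 m³/s
Q = Σ q = 18.74 m³/s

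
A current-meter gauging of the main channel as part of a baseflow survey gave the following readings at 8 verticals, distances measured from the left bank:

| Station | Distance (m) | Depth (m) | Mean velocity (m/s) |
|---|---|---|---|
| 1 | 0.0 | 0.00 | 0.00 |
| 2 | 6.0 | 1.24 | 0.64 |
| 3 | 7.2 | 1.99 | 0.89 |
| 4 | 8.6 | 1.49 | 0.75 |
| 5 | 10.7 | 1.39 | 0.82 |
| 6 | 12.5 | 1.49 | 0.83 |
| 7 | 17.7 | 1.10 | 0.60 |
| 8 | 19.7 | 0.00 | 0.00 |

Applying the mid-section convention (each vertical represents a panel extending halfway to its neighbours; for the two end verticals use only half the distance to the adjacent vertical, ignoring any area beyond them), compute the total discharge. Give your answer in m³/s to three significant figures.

16.0 m³/s

w_2 = (7.2 − 0.0)/2 = 3.6 m; q_2 = 0.64 × 1.24 × 3.6 = 2.857 m³/s
w_3 = (8.6 − 6.0)/2 = 1.3 m; q_3 = 0.89 × 1.99 × 1.3 = 2.302 m³/s
w_4 = (10.7 − 7.2)/2 = 1.75 m; q_4 = 0.75 × 1.49 × 1.75 = 1.956 m³/s
w_5 = (12.5 − 8.6)/2 = 1.95 m; q_5 = 0.82 × 1.39 × 1.95 = 2.223 m³/s
w_6 = (17.7 − 10.7)/2 = 3.5 m; q_6 = 0.83 × 1.49 × 3.5 = 4.328 m³/s
w_7 = (19.7 − 12.5)/2 = 3.6 m; q_7 = 0.60 × 1.10 × 3.6 = 2.376 m³/s
Stations 1, 8 contribute zero (depth or velocity is 0).
Q = Σ qᵢ = 16.04 m³/s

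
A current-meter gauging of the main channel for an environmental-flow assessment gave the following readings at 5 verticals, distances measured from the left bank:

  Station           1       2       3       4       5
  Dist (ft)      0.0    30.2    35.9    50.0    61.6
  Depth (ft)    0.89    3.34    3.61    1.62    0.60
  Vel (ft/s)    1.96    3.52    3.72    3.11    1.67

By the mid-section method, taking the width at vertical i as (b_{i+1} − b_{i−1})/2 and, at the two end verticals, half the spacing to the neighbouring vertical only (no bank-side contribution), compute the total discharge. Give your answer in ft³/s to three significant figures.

441 ft³/s

w_1 = (30.2 − 0.0)/2 = 15.1 ft; q_1 = 1.96 × 0.89 × 15.1 = 26.34 ft³/s
w_2 = (35.9 − 0.0)/2 = 17.95 ft; q_2 = 3.52 × 3.34 × 17.95 = 211.0 ft³/s
w_3 = (50.0 − 30.2)/2 = 9.9 ft; q_3 = 3.72 × 3.61 × 9.9 = 132.9 ft³/s
w_4 = (61.6 − 35.9)/2 = 12.85 ft; q_4 = 3.11 × 1.62 × 12.85 = 64.74 ft³/s
w_5 = (61.6 − 50.0)/2 = 5.8 ft; q_5 = 1.67 × 0.60 × 5.8 = 5.812 ft³/s
Q = Σ qᵢ = 440.9 ft³/s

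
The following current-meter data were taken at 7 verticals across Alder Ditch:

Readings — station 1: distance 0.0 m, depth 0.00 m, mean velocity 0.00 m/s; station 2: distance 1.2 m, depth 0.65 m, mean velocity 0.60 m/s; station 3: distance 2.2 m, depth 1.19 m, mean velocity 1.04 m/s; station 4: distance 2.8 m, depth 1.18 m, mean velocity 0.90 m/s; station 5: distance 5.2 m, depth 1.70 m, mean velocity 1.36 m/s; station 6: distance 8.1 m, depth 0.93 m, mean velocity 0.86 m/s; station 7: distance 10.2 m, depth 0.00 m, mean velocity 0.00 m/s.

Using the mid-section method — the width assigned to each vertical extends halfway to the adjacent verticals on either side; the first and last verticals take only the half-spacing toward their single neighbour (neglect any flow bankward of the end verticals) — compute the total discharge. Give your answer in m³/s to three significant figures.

w_2 = (2.2 − 0.0)/2 = 1.1 m; q_2 = 0.60 × 0.65 × 1.1 = 0.4290 m³/s
w_3 = (2.8 − 1.2)/2 = 0.8 m; q_3 = 1.04 × 1.19 × 0.8 = 0.9901 m³/s
w_4 = (5.2 − 2.2)/2 = 1.5 m; q_4 = 0.90 × 1.18 × 1.5 = 1.593 m³/s
w_5 = (8.1 − 2.8)/2 = 2.65 m; q_5 = 1.36 × 1.70 × 2.65 = 6.127 m³/s
w_6 = (10.2 − 5.2)/2 = 2.5 m; q_6 = 0.86 × 0.93 × 2.5 = 2.000 m³/s
Stations 1, 7 contribute zero (depth or velocity is 0).
Q = Σ qᵢ = 11.14 m³/s

11.1 m³/s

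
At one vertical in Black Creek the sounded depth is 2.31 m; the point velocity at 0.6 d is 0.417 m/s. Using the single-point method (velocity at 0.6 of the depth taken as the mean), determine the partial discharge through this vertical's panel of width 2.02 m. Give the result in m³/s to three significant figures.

1.95 m³/s

v̄ = v₀.₆ = 0.417 m/s
q = v̄ × d × w = 0.4170 × 2.31 × 2.02 = 1.946 m³/s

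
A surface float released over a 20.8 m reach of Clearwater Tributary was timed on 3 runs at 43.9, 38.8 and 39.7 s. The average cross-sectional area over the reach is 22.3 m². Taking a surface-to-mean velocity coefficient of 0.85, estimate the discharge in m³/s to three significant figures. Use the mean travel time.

t̄ = (43.9 + 38.8 + 39.7) / 3 = 40.8 s
v_surface = L / t̄ = 20.8 / 40.8 = 0.5098 m/s
v_mean = 0.85 × 0.5098 = 0.4333 m/s
Q = A × v_mean = 22.3 × 0.4333 = 9.663 m³/s

9.66 m³/s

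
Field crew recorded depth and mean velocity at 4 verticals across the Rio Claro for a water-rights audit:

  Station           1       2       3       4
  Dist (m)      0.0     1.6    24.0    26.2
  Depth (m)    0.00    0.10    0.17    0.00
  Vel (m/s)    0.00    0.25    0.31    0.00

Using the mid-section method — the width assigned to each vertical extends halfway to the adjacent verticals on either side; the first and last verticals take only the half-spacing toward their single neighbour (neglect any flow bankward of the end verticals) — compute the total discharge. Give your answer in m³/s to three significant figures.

0.948 m³/s

w_2 = (24.0 − 0.0)/2 = 12 m; q_2 = 0.25 × 0.10 × 12 = 0.3000 m³/s
w_3 = (26.2 − 1.6)/2 = 12.3 m; q_3 = 0.31 × 0.17 × 12.3 = 0.6482 m³/s
Stations 1, 4 contribute zero (depth or velocity is 0).
Q = Σ qᵢ = 0.9482 m³/s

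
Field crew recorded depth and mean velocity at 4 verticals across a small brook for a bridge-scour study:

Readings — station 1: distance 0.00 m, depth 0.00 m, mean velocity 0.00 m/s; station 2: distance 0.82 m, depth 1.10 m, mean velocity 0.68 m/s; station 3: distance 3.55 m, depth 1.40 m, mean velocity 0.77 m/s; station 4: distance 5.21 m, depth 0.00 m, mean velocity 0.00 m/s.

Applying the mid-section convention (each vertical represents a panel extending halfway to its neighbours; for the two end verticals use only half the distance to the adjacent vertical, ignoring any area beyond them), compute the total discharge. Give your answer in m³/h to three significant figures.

13300 m³/h

w_2 = (3.55 − 0.00)/2 = 1.775 m; q_2 = 0.68 × 1.10 × 1.775 = 1.328 m³/s
w_3 = (5.21 − 0.82)/2 = 2.195 m; q_3 = 0.77 × 1.40 × 2.195 = 2.366 m³/s
Stations 1, 4 contribute zero (depth or velocity is 0).
Q = Σ qᵢ = 3.694 m³/s
= 3.694 × 3600 = 13300 m³/h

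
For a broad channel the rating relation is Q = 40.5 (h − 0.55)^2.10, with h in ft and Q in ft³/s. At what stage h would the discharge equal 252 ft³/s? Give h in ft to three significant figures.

h − h₀ = (Q/C)^(1/b) = (252/40.5)^(1/2.10) = 2.388 ft
h = 0.55 + 2.388 = 2.938 ft

2.94 ft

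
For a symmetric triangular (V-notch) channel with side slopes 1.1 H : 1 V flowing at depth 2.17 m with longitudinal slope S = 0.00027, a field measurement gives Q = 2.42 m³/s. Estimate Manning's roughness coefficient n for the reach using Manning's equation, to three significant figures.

A = z·y² = 1.1×2.17² = 5.180 m²
P = 2y√(1+z²) = 2×2.17×√(1+1.1²) = 6.452 m
R = A/P = 5.180/6.452 = 0.8028 m
n = (1/Q)·A·R^(2/3)·S^(1/2) = (1/2.42) × 5.180 × 0.8638 × 0.01643 = 0.03038

0.0304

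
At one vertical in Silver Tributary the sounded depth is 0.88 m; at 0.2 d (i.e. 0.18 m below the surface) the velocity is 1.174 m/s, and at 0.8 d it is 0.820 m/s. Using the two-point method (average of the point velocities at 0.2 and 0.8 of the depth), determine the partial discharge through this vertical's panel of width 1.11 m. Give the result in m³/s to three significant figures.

0.974 m³/s

v̄ = (1.174 + 0.820) / 2 = 0.9970 m/s
q = v̄ × d × w = 0.9970 × 0.88 × 1.11 = 0.9739 m³/s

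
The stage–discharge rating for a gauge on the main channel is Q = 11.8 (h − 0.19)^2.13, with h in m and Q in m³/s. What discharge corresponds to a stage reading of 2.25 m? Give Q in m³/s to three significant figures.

55.0 m³/s

Q = 11.8 × (2.25 − 0.19)^2.13 = 11.8 × 2.06^2.13 = 55.01 m³/s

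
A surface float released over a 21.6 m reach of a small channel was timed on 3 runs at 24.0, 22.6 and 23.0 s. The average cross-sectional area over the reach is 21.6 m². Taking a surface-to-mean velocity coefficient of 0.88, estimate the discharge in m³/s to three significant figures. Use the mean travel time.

17.7 m³/s

t̄ = (24.0 + 22.6 + 23.0) / 3 = 23.2 s
v_surface = L / t̄ = 21.6 / 23.2 = 0.9310 m/s
v_mean = 0.88 × 0.9310 = 0.8193 m/s
Q = A × v_mean = 21.6 × 0.8193 = 17.70 m³/s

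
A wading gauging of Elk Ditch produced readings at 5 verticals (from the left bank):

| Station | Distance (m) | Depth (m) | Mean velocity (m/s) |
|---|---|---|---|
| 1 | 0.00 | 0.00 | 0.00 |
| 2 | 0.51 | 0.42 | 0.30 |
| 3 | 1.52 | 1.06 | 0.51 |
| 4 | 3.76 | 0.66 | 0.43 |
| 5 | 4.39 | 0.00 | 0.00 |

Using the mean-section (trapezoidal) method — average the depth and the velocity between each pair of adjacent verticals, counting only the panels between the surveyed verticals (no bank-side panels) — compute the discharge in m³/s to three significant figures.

Panel 1-2: Δb = 0.51 m, d̄ = (0.00+0.42)/2 = 0.21, v̄ = (0.00+0.30)/2 = 0.15 → q = 0.51×0.21×0.15 = 0.01607 m³/s
Panel 2-3: Δb = 1.01 m, d̄ = (0.42+1.06)/2 = 0.74, v̄ = (0.30+0.51)/2 = 0.405 → q = 1.01×0.74×0.405 = 0.3027 m³/s
Panel 3-4: Δb = 2.24 m, d̄ = (1.06+0.66)/2 = 0.86, v̄ = (0.51+0.43)/2 = 0.47 → q = 2.24×0.86×0.47 = 0.9054 m³/s
Panel 4-5: Δb = 0.63 m, d̄ = (0.66+0.00)/2 = 0.33, v̄ = (0.43+0.00)/2 = 0.215 → q = 0.63×0.33×0.215 = 0.04470 m³/s
Q = Σ q = 1.269 m³/s

1.27 m³/s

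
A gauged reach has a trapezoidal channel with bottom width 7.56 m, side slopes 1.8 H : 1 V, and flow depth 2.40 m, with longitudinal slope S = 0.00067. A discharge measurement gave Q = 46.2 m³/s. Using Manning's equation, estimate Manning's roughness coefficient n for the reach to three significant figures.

A = (b + z·y)·y = (7.56 + 1.8×2.40)×2.40 = 28.51 m²
P = b + 2y√(1+z²) = 7.56 + 2×2.40×√(1+1.8²) = 17.44 m
R = A/P = 28.51/17.44 = 1.635 m
n = (1/Q)·A·R^(2/3)·S^(1/2) = (1/46.2) × 28.51 × 1.388 × 0.02588 = 0.02217

0.0222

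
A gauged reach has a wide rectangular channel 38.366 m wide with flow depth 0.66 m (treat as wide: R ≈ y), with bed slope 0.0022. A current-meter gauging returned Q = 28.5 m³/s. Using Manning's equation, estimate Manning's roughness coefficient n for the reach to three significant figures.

A = b·y = 38.366 × 0.66 = 25.32 m²
Wide channel: R ≈ y = 0.66 m
n = (1/Q)·A·R^(2/3)·S^(1/2) = (1/28.5) × 25.32 × 0.7580 × 0.04690 = 0.03159

0.0316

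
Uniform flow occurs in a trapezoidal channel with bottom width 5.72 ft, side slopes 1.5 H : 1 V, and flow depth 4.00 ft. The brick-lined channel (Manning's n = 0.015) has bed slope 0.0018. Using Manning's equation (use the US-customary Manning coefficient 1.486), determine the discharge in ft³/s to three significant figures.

346 ft³/s

A = (b + z·y)·y = (5.72 + 1.5×4.00)×4.00 = 46.88 ft²
P = b + 2y√(1+z²) = 5.72 + 2×4.00×√(1+1.5²) = 20.14 ft
R = A/P = 46.88/20.14 = 2.327 ft
Q = (1.486/n)·A·R^(2/3)·S^(1/2) = (1.486/0.015) × 46.88 × 2.327^(2/3) × 0.0018^(1/2) = 346.0 ft³/s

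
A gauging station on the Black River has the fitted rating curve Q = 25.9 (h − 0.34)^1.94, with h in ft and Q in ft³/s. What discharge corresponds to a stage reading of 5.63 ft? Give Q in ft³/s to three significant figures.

Q = 25.9 × (5.63 − 0.34)^1.94 = 25.9 × 5.29^1.94 = 655.8 ft³/s

656 ft³/s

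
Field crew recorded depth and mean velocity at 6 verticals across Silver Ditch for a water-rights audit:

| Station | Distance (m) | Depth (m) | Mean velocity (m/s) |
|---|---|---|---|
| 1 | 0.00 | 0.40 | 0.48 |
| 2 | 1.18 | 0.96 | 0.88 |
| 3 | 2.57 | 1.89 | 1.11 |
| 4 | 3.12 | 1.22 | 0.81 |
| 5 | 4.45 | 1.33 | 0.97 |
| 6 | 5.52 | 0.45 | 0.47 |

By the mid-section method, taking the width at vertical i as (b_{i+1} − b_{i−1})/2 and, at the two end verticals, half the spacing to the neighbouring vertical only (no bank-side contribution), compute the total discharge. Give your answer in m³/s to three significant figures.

5.82 m³/s

w_1 = (1.18 − 0.00)/2 = 0.59 m; q_1 = 0.48 × 0.40 × 0.59 = 0.1133 m³/s
w_2 = (2.57 − 0.00)/2 = 1.285 m; q_2 = 0.88 × 0.96 × 1.285 = 1.086 m³/s
w_3 = (3.12 − 1.18)/2 = 0.97 m; q_3 = 1.11 × 1.89 × 0.97 = 2.035 m³/s
w_4 = (4.45 − 2.57)/2 = 0.94 m; q_4 = 0.81 × 1.22 × 0.94 = 0.9289 m³/s
w_5 = (5.52 − 3.12)/2 = 1.2 m; q_5 = 0.97 × 1.33 × 1.2 = 1.548 m³/s
w_6 = (5.52 − 4.45)/2 = 0.535 m; q_6 = 0.47 × 0.45 × 0.535 = 0.1132 m³/s
Q = Σ qᵢ = 5.824 m³/s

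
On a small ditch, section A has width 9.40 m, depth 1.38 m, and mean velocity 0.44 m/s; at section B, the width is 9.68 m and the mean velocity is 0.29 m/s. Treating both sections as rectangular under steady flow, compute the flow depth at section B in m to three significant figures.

2.03 m

Q = A₁V₁ = (9.40×1.38) × 0.44 = 5.708 m³/s
d₂ = Q/(b₂ V₂) = 5.708/(9.68×0.29) = 2.033 m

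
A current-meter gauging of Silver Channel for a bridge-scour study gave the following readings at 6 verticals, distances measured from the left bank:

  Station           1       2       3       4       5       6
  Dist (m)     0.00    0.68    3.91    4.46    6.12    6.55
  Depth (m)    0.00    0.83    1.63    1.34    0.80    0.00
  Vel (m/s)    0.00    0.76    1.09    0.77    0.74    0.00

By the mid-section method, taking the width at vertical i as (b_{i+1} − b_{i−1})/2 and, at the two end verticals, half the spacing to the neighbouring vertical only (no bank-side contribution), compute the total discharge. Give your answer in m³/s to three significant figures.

w_2 = (3.91 − 0.00)/2 = 1.955 m; q_2 = 0.76 × 0.83 × 1.955 = 1.233 m³/s
w_3 = (4.46 − 0.68)/2 = 1.89 m; q_3 = 1.09 × 1.63 × 1.89 = 3.358 m³/s
w_4 = (6.12 − 3.91)/2 = 1.105 m; q_4 = 0.77 × 1.34 × 1.105 = 1.140 m³/s
w_5 = (6.55 − 4.46)/2 = 1.045 m; q_5 = 0.74 × 0.80 × 1.045 = 0.6186 m³/s
Stations 1, 6 contribute zero (depth or velocity is 0).
Q = Σ qᵢ = 6.350 m³/s

6.35 m³/s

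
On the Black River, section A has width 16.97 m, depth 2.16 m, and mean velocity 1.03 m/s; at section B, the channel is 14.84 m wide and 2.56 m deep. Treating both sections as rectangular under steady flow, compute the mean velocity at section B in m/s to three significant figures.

Q = A₁V₁ = (16.97×2.16) × 1.03 = 37.75 m³/s
A₂ = 14.84 × 2.56 = 37.99 m²
V₂ = Q/A₂ = 37.75/37.99 = 0.9938 m/s

0.994 m/s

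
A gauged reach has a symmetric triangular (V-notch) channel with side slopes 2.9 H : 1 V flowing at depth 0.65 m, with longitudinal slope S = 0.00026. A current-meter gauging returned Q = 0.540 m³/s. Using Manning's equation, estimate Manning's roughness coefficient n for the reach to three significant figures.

0.0167

A = z·y² = 2.9×0.65² = 1.225 m²
P = 2y√(1+z²) = 2×0.65×√(1+2.9²) = 3.988 m
R = A/P = 1.225/3.988 = 0.3072 m
n = (1/Q)·A·R^(2/3)·S^(1/2) = (1/0.540) × 1.225 × 0.4553 × 0.01612 = 0.01666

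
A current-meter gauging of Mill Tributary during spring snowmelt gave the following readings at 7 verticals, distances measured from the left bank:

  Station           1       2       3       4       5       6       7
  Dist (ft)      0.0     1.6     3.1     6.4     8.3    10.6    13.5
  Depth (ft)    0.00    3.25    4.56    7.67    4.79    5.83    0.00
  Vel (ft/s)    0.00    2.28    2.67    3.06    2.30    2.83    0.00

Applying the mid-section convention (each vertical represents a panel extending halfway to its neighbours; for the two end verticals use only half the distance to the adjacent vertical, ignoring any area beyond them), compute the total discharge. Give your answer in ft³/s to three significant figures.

168 ft³/s

w_2 = (3.1 − 0.0)/2 = 1.55 ft; q_2 = 2.28 × 3.25 × 1.55 = 11.49 ft³/s
w_3 = (6.4 − 1.6)/2 = 2.4 ft; q_3 = 2.67 × 4.56 × 2.4 = 29.22 ft³/s
w_4 = (8.3 − 3.1)/2 = 2.6 ft; q_4 = 3.06 × 7.67 × 2.6 = 61.02 ft³/s
w_5 = (10.6 − 6.4)/2 = 2.1 ft; q_5 = 2.30 × 4.79 × 2.1 = 23.14 ft³/s
w_6 = (13.5 − 8.3)/2 = 2.6 ft; q_6 = 2.83 × 5.83 × 2.6 = 42.90 ft³/s
Stations 1, 7 contribute zero (depth or velocity is 0).
Q = Σ qᵢ = 167.8 ft³/s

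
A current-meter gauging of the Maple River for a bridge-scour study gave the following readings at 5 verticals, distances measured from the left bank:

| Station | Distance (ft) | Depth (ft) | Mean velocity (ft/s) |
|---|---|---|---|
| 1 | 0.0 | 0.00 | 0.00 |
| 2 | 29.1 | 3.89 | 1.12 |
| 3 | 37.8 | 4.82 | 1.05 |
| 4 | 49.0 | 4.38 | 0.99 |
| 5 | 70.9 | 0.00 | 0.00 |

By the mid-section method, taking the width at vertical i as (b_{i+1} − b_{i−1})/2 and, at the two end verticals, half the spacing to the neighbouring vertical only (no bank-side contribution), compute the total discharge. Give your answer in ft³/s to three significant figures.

w_2 = (37.8 − 0.0)/2 = 18.9 ft; q_2 = 1.12 × 3.89 × 18.9 = 82.34 ft³/s
w_3 = (49.0 − 29.1)/2 = 9.95 ft; q_3 = 1.05 × 4.82 × 9.95 = 50.36 ft³/s
w_4 = (70.9 − 37.8)/2 = 16.55 ft; q_4 = 0.99 × 4.38 × 16.55 = 71.76 ft³/s
Stations 1, 5 contribute zero (depth or velocity is 0).
Q = Σ qᵢ = 204.5 ft³/s

204 ft³/s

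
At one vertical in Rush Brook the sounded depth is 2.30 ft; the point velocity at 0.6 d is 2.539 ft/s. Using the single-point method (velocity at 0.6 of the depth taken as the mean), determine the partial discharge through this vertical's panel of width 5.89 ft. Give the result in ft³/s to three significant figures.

34.4 ft³/s

v̄ = v₀.₆ = 2.539 ft/s
q = v̄ × d × w = 2.539 × 2.30 × 5.89 = 34.40 ft³/s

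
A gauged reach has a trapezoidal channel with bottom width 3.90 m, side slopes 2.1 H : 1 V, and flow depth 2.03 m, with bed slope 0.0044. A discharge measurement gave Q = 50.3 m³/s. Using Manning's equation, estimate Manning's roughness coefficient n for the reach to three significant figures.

A = (b + z·y)·y = (3.90 + 2.1×2.03)×2.03 = 16.57 m²
P = b + 2y√(1+z²) = 3.90 + 2×2.03×√(1+2.1²) = 13.34 m
R = A/P = 16.57/13.34 = 1.242 m
n = (1/Q)·A·R^(2/3)·S^(1/2) = (1/50.3) × 16.57 × 1.155 × 0.06633 = 0.02525

0.0252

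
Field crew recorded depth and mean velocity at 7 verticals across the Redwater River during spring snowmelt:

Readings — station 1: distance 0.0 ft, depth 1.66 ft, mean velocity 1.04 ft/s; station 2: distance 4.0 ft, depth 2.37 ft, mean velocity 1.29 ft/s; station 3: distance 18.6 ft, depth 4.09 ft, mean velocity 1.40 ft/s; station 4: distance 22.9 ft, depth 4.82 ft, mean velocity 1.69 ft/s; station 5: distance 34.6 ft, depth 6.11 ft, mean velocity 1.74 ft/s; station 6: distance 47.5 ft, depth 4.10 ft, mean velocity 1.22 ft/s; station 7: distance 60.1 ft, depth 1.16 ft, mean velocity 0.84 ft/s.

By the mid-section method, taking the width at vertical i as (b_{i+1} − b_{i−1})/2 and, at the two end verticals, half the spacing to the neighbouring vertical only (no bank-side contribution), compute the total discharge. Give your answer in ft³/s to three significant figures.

352 ft³/s

w_1 = (4.0 − 0.0)/2 = 2 ft; q_1 = 1.04 × 1.66 × 2 = 3.453 ft³/s
w_2 = (18.6 − 0.0)/2 = 9.3 ft; q_2 = 1.29 × 2.37 × 9.3 = 28.43 ft³/s
w_3 = (22.9 − 4.0)/2 = 9.45 ft; q_3 = 1.40 × 4.09 × 9.45 = 54.11 ft³/s
w_4 = (34.6 − 18.6)/2 = 8 ft; q_4 = 1.69 × 4.82 × 8 = 65.17 ft³/s
w_5 = (47.5 − 22.9)/2 = 12.3 ft; q_5 = 1.74 × 6.11 × 12.3 = 130.8 ft³/s
w_6 = (60.1 − 34.6)/2 = 12.75 ft; q_6 = 1.22 × 4.10 × 12.75 = 63.78 ft³/s
w_7 = (60.1 − 47.5)/2 = 6.3 ft; q_7 = 0.84 × 1.16 × 6.3 = 6.139 ft³/s
Q = Σ qᵢ = 351.8 ft³/s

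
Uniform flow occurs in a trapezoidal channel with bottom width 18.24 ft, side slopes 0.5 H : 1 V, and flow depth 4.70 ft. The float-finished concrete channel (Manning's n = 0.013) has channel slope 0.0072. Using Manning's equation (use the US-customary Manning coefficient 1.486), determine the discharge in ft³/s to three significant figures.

2110 ft³/s

A = (b + z·y)·y = (18.24 + 0.5×4.70)×4.70 = 96.77 ft²
P = b + 2y√(1+z²) = 18.24 + 2×4.70×√(1+0.5²) = 28.75 ft
R = A/P = 96.77/28.75 = 3.366 ft
Q = (1.486/n)·A·R^(2/3)·S^(1/2) = (1.486/0.013) × 96.77 × 3.366^(2/3) × 0.0072^(1/2) = 2108 ft³/s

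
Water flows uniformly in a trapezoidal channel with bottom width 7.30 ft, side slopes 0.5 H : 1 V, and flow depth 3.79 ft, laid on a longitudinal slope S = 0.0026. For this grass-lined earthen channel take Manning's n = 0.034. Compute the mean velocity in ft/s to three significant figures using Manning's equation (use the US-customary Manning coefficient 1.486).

3.78 ft/s

A = (b + z·y)·y = (7.30 + 0.5×3.79)×3.79 = 34.85 ft²
P = b + 2y√(1+z²) = 7.30 + 2×3.79×√(1+0.5²) = 15.77 ft
R = A/P = 34.85/15.77 = 2.209 ft
Q = (1.486/n)·A·R^(2/3)·S^(1/2) = (1.486/0.034) × 34.85 × 2.209^(2/3) × 0.0026^(1/2) = 131.7 ft³/s
V = Q/A = 131.7/34.85 = 3.780 ft/s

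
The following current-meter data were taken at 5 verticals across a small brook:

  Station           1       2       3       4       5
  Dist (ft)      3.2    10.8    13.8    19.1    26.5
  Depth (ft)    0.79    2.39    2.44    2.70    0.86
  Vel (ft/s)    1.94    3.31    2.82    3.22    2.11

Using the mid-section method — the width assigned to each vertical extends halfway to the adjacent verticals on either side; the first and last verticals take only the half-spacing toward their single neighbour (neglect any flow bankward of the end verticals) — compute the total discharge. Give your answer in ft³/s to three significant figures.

138 ft³/s

w_1 = (10.8 − 3.2)/2 = 3.8 ft; q_1 = 1.94 × 0.79 × 3.8 = 5.824 ft³/s
w_2 = (13.8 − 3.2)/2 = 5.3 ft; q_2 = 3.31 × 2.39 × 5.3 = 41.93 ft³/s
w_3 = (19.1 − 10.8)/2 = 4.15 ft; q_3 = 2.82 × 2.44 × 4.15 = 28.56 ft³/s
w_4 = (26.5 − 13.8)/2 = 6.35 ft; q_4 = 3.22 × 2.70 × 6.35 = 55.21 ft³/s
w_5 = (26.5 − 19.1)/2 = 3.7 ft; q_5 = 2.11 × 0.86 × 3.7 = 6.714 ft³/s
Q = Σ qᵢ = 138.2 ft³/s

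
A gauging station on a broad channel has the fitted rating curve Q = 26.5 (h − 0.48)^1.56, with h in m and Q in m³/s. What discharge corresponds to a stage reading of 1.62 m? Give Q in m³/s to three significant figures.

Q = 26.5 × (1.62 − 0.48)^1.56 = 26.5 × 1.14^1.56 = 32.51 m³/s

32.5 m³/s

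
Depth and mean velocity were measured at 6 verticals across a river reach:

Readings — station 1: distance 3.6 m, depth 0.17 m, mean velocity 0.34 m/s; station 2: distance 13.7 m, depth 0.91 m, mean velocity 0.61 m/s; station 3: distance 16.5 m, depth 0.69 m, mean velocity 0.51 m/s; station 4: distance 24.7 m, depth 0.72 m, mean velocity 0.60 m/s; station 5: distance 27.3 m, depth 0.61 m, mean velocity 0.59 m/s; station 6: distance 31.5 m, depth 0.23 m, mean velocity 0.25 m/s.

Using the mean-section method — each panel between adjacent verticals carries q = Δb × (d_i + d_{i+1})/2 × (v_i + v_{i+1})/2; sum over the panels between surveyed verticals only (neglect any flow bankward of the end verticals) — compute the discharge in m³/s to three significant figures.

Panel 1-2: Δb = 10.1 m, d̄ = (0.17+0.91)/2 = 0.54, v̄ = (0.34+0.61)/2 = 0.475 → q = 10.1×0.54×0.475 = 2.591 m³/s
Panel 2-3: Δb = 2.8 m, d̄ = (0.91+0.69)/2 = 0.8, v̄ = (0.61+0.51)/2 = 0.56 → q = 2.8×0.8×0.56 = 1.254 m³/s
Panel 3-4: Δb = 8.2 m, d̄ = (0.69+0.72)/2 = 0.705, v̄ = (0.51+0.60)/2 = 0.555 → q = 8.2×0.705×0.555 = 3.208 m³/s
Panel 4-5: Δb = 2.6 m, d̄ = (0.72+0.61)/2 = 0.665, v̄ = (0.60+0.59)/2 = 0.595 → q = 2.6×0.665×0.595 = 1.029 m³/s
Panel 5-6: Δb = 4.2 m, d̄ = (0.61+0.23)/2 = 0.42, v̄ = (0.59+0.25)/2 = 0.42 → q = 4.2×0.42×0.42 = 0.7409 m³/s
Q = Σ q = 8.823 m³/s

8.82 m³/s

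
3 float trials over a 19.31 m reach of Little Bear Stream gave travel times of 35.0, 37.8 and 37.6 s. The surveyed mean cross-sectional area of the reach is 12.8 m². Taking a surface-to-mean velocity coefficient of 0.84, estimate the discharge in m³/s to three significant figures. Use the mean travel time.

5.64 m³/s

t̄ = (35.0 + 37.8 + 37.6) / 3 = 36.8 s
v_surface = L / t̄ = 19.31 / 36.8 = 0.5247 m/s
v_mean = 0.84 × 0.5247 = 0.4408 m/s
Q = A × v_mean = 12.8 × 0.4408 = 5.642 m³/s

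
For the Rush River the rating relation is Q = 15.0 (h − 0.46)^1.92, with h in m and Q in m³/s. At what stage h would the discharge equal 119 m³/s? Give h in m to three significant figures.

3.40 m

h − h₀ = (Q/C)^(1/b) = (119/15.0)^(1/1.92) = 2.941 m
h = 0.46 + 2.941 = 3.401 m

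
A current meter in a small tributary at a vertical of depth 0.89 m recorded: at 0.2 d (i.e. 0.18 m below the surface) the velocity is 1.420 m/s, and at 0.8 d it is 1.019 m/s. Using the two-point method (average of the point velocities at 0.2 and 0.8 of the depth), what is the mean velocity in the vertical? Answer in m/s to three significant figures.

1.22 m/s

v̄ = (1.420 + 1.019) / 2 = 1.220 m/s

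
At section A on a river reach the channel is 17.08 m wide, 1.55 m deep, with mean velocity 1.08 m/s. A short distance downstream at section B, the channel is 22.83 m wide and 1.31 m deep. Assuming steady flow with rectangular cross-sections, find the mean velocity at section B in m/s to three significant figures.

Q = A₁V₁ = (17.08×1.55) × 1.08 = 28.59 m³/s
A₂ = 22.83 × 1.31 = 29.91 m²
V₂ = Q/A₂ = 28.59/29.91 = 0.9560 m/s

0.956 m/s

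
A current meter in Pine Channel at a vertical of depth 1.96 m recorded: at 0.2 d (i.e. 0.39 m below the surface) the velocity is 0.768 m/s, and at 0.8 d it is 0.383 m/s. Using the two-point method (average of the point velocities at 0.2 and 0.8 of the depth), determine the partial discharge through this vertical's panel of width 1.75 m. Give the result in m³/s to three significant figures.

v̄ = (0.768 + 0.383) / 2 = 0.5755 m/s
q = v̄ × d × w = 0.5755 × 1.96 × 1.75 = 1.974 m³/s

1.97 m³/s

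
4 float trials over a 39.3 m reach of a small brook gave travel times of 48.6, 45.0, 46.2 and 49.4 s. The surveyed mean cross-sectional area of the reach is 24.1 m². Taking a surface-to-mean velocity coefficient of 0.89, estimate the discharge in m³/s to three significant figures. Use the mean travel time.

17.8 m³/s

t̄ = (48.6 + 45.0 + 46.2 + 49.4) / 4 = 47.3 s
v_surface = L / t̄ = 39.3 / 47.3 = 0.8309 m/s
v_mean = 0.89 × 0.8309 = 0.7395 m/s
Q = A × v_mean = 24.1 × 0.7395 = 17.82 m³/s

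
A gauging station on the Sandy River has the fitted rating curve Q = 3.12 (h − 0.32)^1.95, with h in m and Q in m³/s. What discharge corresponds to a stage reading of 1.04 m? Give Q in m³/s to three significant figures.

Q = 3.12 × (1.04 − 0.32)^1.95 = 3.12 × 0.72^1.95 = 1.644 m³/s

1.64 m³/s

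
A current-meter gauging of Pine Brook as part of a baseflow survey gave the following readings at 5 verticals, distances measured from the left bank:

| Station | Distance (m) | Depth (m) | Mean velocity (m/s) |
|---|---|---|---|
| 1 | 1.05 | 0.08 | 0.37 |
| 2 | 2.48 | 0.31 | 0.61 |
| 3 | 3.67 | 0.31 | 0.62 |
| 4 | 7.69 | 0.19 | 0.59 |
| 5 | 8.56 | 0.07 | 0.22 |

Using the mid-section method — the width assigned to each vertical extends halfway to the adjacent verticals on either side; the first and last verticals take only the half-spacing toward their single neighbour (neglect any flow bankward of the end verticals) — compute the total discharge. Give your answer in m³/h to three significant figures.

w_1 = (2.48 − 1.05)/2 = 0.715 m; q_1 = 0.37 × 0.08 × 0.715 = 0.02116 m³/s
w_2 = (3.67 − 1.05)/2 = 1.31 m; q_2 = 0.61 × 0.31 × 1.31 = 0.2477 m³/s
w_3 = (7.69 − 2.48)/2 = 2.605 m; q_3 = 0.62 × 0.31 × 2.605 = 0.5007 m³/s
w_4 = (8.56 − 3.67)/2 = 2.445 m; q_4 = 0.59 × 0.19 × 2.445 = 0.2741 m³/s
w_5 = (8.56 − 7.69)/2 = 0.435 m; q_5 = 0.22 × 0.07 × 0.435 = 0.006699 m³/s
Q = Σ qᵢ = 1.050 m³/s
= 1.050 × 3600 = 3781 m³/h

3780 m³/h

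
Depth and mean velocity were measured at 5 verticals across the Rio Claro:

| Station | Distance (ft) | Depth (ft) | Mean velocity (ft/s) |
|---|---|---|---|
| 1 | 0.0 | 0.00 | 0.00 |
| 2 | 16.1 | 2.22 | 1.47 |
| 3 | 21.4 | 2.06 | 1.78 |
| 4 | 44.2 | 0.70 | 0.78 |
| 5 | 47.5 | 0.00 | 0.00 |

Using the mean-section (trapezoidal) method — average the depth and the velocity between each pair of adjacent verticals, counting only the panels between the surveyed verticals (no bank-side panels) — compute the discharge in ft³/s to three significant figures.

Panel 1-2: Δb = 16.1 ft, d̄ = (0.00+2.22)/2 = 1.11, v̄ = (0.00+1.47)/2 = 0.735 → q = 16.1×1.11×0.735 = 13.14 ft³/s
Panel 2-3: Δb = 5.3 ft, d̄ = (2.22+2.06)/2 = 2.14, v̄ = (1.47+1.78)/2 = 1.625 → q = 5.3×2.14×1.625 = 18.43 ft³/s
Panel 3-4: Δb = 22.8 ft, d̄ = (2.06+0.70)/2 = 1.38, v̄ = (1.78+0.78)/2 = 1.28 → q = 22.8×1.38×1.28 = 40.27 ft³/s
Panel 4-5: Δb = 3.3 ft, d̄ = (0.70+0.00)/2 = 0.35, v̄ = (0.78+0.00)/2 = 0.39 → q = 3.3×0.35×0.39 = 0.4505 ft³/s
Q = Σ q = 72.29 ft³/s

72.3 ft³/s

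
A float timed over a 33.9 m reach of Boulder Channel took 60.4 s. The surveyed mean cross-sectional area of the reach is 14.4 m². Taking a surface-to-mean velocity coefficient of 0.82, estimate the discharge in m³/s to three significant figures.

6.63 m³/s

v_surface = L / t̄ = 33.9 / 60.4 = 0.5613 m/s
v_mean = 0.82 × 0.5613 = 0.4602 m/s
Q = A × v_mean = 14.4 × 0.4602 = 6.627 m³/s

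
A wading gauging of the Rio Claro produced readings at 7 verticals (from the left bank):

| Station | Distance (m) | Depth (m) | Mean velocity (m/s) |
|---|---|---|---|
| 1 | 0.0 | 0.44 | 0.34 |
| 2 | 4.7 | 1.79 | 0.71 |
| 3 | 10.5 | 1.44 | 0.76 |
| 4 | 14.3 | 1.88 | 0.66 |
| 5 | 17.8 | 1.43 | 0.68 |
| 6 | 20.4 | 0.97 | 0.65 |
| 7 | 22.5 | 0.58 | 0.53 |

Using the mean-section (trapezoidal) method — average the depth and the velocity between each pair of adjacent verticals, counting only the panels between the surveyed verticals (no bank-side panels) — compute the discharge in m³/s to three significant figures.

Panel 1-2: Δb = 4.7 m, d̄ = (0.44+1.79)/2 = 1.115, v̄ = (0.34+0.71)/2 = 0.525 → q = 4.7×1.115×0.525 = 2.751 m³/s
Panel 2-3: Δb = 5.8 m, d̄ = (1.79+1.44)/2 = 1.615, v̄ = (0.71+0.76)/2 = 0.735 → q = 5.8×1.615×0.735 = 6.885 m³/s
Panel 3-4: Δb = 3.8 m, d̄ = (1.44+1.88)/2 = 1.66, v̄ = (0.76+0.66)/2 = 0.71 → q = 3.8×1.66×0.71 = 4.479 m³/s
Panel 4-5: Δb = 3.5 m, d̄ = (1.88+1.43)/2 = 1.655, v̄ = (0.66+0.68)/2 = 0.67 → q = 3.5×1.655×0.67 = 3.881 m³/s
Panel 5-6: Δb = 2.6 m, d̄ = (1.43+0.97)/2 = 1.2, v̄ = (0.68+0.65)/2 = 0.665 → q = 2.6×1.2×0.665 = 2.075 m³/s
Panel 6-7: Δb = 2.1 m, d̄ = (0.97+0.58)/2 = 0.775, v̄ = (0.65+0.53)/2 = 0.59 → q = 2.1×0.775×0.59 = 0.9602 m³/s
Q = Σ q = 21.03 m³/s

21.0 m³/s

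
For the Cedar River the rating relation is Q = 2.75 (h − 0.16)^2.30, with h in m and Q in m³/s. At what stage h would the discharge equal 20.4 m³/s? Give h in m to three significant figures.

h − h₀ = (Q/C)^(1/b) = (20.4/2.75)^(1/2.30) = 2.390 m
h = 0.16 + 2.390 = 2.550 m

2.55 m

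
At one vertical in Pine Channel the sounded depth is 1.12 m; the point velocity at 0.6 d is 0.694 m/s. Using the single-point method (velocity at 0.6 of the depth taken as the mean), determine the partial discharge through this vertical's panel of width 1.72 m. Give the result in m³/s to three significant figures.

1.34 m³/s

v̄ = v₀.₆ = 0.694 m/s
q = v̄ × d × w = 0.6940 × 1.12 × 1.72 = 1.337 m³/s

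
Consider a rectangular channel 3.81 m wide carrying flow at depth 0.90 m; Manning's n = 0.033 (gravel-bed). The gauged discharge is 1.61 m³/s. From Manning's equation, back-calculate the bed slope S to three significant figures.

0.000463

A = b·y = 3.81 × 0.90 = 3.429 m²
P = b + 2y = 3.81 + 2×0.90 = 5.610 m
R = A/P = 3.429/5.610 = 0.6112 m
S = (Q·n / (1·A·R^(2/3)))² = (1.61×0.033 / (1×3.429×0.7202))² = 0.0004628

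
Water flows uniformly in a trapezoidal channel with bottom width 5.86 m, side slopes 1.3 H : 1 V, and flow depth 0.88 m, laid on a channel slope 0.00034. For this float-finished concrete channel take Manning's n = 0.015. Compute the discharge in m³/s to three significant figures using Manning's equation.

A = (b + z·y)·y = (5.86 + 1.3×0.88)×0.88 = 6.164 m²
P = b + 2y√(1+z²) = 5.86 + 2×0.88×√(1+1.3²) = 8.747 m
R = A/P = 6.164/8.747 = 0.7047 m
Q = (1/n)·A·R^(2/3)·S^(1/2) = (1/0.015) × 6.164 × 0.7047^(2/3) × 0.00034^(1/2) = 6.000 m³/s

6.00 m³/s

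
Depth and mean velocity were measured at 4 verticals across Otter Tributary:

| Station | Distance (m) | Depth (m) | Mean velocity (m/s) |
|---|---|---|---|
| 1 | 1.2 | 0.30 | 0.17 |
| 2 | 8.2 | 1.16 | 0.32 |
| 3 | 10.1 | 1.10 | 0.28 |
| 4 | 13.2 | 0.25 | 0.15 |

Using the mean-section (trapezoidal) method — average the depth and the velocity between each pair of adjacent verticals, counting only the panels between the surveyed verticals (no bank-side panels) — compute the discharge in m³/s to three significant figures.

2.35 m³/s

Panel 1-2: Δb = 7 m, d̄ = (0.30+1.16)/2 = 0.73, v̄ = (0.17+0.32)/2 = 0.245 → q = 7×0.73×0.245 = 1.252 m³/s
Panel 2-3: Δb = 1.9 m, d̄ = (1.16+1.10)/2 = 1.13, v̄ = (0.32+0.28)/2 = 0.3 → q = 1.9×1.13×0.3 = 0.6441 m³/s
Panel 3-4: Δb = 3.1 m, d̄ = (1.10+0.25)/2 = 0.675, v̄ = (0.28+0.15)/2 = 0.215 → q = 3.1×0.675×0.215 = 0.4499 m³/s
Q = Σ q = 2.346 m³/s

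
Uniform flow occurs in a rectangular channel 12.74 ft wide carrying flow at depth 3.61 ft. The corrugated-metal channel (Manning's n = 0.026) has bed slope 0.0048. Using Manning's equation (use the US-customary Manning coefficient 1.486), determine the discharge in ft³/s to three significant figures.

A = b·y = 12.74 × 3.61 = 45.99 ft²
P = b + 2y = 12.74 + 2×3.61 = 19.96 ft
R = A/P = 45.99/19.96 = 2.304 ft
Q = (1.486/n)·A·R^(2/3)·S^(1/2) = (1.486/0.026) × 45.99 × 2.304^(2/3) × 0.0048^(1/2) = 317.7 ft³/s

318 ft³/s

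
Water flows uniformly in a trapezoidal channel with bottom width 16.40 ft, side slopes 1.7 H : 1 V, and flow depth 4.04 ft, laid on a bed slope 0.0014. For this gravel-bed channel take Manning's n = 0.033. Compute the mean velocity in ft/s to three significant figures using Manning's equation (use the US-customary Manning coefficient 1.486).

A = (b + z·y)·y = (16.40 + 1.7×4.04)×4.04 = 94.00 ft²
P = b + 2y√(1+z²) = 16.40 + 2×4.04×√(1+1.7²) = 32.34 ft
R = A/P = 94.00/32.34 = 2.907 ft
Q = (1.486/n)·A·R^(2/3)·S^(1/2) = (1.486/0.033) × 94.00 × 2.907^(2/3) × 0.0014^(1/2) = 322.6 ft³/s
V = Q/A = 322.6/94.00 = 3.432 ft/s

3.43 ft/s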